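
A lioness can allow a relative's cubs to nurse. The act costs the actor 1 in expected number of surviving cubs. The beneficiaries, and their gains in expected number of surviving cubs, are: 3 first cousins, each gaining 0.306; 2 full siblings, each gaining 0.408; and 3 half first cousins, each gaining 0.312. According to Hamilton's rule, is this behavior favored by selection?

Hamilton's rule: the trait is favored when the sum of r·B over every recipient exceeds the actor's cost C.
r to a first cousin = 1/8 (first cousins share one grandparent pair — two paths of length 4: r = 2·(1/2)^4 = 1/8).
r to a full sibling = 1/2 (full sibs share both parents — two paths of length 2: r = 2·(1/2)^2 = 1/2).
r to a half first cousin = 0.0625 (half first cousins share one grandparent — one path of length 4: r = (1/2)^4 = 1/16).
Summing one r·B term per recipient: 3·0.125·0.306 + 2·0.5·0.408 + 3·0.0625·0.312 = 0.58125.
0.58125 < 1: the indirect benefit is less than the cost.

No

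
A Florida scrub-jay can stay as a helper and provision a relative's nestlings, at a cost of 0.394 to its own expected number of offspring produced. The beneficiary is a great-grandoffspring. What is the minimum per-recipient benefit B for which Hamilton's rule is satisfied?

3.152

r to a great-grandoffspring = 0.125 (three parent–offspring links: r = (1/2)^3 = 1/8).
Hamilton's rule with n recipients of equal r: n·r·B > C, so B > C/(n·r) = 0.394/(1·0.125) = 3.152.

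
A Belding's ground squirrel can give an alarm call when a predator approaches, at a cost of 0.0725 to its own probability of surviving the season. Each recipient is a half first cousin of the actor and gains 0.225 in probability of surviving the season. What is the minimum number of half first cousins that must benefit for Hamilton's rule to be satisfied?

r to a half first cousin = 0.0625 (half first cousins share one grandparent — one path of length 4: r = (1/2)^4 = 1/16).
Hamilton's rule: n·r·B > C  ⇒  n > C/(r·B) = 0.0725/(0.0625·0.225) = 5.156.
The smallest integer exceeding 5.156 is 6.

6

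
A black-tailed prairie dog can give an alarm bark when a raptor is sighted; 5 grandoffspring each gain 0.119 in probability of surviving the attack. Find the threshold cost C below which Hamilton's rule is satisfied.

r to a grandoffspring = 1/4 (two parent–offspring links: r = (1/2)^2 = 1/4).
Hamilton's rule: n·r·B > C, so the trait is favored while C < n·r·B = 5·0.25·0.119 = 0.14875.

0.14875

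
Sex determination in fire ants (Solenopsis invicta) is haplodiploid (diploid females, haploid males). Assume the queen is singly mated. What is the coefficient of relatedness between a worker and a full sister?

0.75

Haplodiploid full sisters inherit their father's entire haploid genome identically (contributing 1/2) and on average half of their mother's contribution (1/2 · 1/2 = 1/4); r = 1/2 + 1/4 = 3/4.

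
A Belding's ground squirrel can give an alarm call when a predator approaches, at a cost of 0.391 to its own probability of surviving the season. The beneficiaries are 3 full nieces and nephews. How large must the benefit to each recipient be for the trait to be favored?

r to a full niece or nephew = 0.25 (full aunt/uncle↔niece/nephew: two paths of length 3 through the shared grandparent pair: r = 2·(1/2)^3 = 1/4).
Hamilton's rule with n recipients of equal r: n·r·B > C, so B > C/(n·r) = 0.391/(3·0.25) = 0.5213.

0.5213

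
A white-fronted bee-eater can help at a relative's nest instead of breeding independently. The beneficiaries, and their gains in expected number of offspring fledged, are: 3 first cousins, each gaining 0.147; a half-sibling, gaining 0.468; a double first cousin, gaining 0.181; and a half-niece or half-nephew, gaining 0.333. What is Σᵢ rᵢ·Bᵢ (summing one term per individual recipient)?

0.259

r to a first cousin = 0.125 (first cousins share one grandparent pair — two paths of length 4: r = 2·(1/2)^4 = 1/8).
r to a half-sibling = 1/4 (half-sibs share one parent — one path of length 2: r = (1/2)^2 = 1/4).
r to a double first cousin = 1/4 (double first cousins share both grandparent pairs — four paths of length 4: r = 4·(1/2)^4 = 1/4).
r to a half-niece or half-nephew = 1/8 (half-aunt/uncle↔niece/nephew: one path of length 3: r = (1/2)^3 = 1/8).
Summing one r·B term per recipient: 3·0.125·0.147 + 1·0.25·0.468 + 1·0.25·0.181 + 1·0.125·0.333 = 0.259.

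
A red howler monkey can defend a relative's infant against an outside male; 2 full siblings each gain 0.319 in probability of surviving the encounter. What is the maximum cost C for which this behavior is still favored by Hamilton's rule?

r to a full sibling = 0.5 (full sibs share both parents — two paths of length 2: r = 2·(1/2)^2 = 1/2).
Hamilton's rule: n·r·B > C, so the trait is favored while C < n·r·B = 2·0.5·0.319 = 0.319.

0.319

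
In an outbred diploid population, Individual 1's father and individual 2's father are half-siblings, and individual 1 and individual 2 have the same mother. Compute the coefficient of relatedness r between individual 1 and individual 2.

Relatedness sums over independent paths through distinct common ancestors.
Individual 1 and individual 2 are related in two ways: half first cousins through their fathers (r = 1/16) and half-sibs through their shared mother (r = 1/4).
r = 1/16 + 1/4 = 5/16 = 0.3125.

0.3125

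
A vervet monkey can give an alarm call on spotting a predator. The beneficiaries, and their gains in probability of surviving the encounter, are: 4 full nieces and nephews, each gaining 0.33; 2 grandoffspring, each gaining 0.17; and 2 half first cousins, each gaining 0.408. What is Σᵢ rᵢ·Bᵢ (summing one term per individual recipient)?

0.466

r to a full niece or nephew = 0.25 (full aunt/uncle↔niece/nephew: two paths of length 3 through the shared grandparent pair: r = 2·(1/2)^3 = 1/4).
r to a grandoffspring = 0.25 (two parent–offspring links: r = (1/2)^2 = 1/4).
r to a half first cousin = 1/16 (half first cousins share one grandparent — one path of length 4: r = (1/2)^4 = 1/16).
Summing one r·B term per recipient: 4·0.25·0.33 + 2·0.25·0.17 + 2·0.0625·0.408 = 0.466.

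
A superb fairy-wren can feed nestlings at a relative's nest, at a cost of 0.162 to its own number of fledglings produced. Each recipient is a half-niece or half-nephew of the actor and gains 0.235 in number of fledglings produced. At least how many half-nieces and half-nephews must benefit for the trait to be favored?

6

r to a half-niece or half-nephew = 0.125 (half-aunt/uncle↔niece/nephew: one path of length 3: r = (1/2)^3 = 1/8).
Hamilton's rule: n·r·B > C  ⇒  n > C/(r·B) = 0.162/(0.125·0.235) = 5.515.
The smallest integer exceeding 5.515 is 6.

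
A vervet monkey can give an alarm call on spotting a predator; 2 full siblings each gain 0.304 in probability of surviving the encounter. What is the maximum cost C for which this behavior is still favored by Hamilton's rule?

0.304

r to a full sibling = 1/2 (full sibs share both parents — two paths of length 2: r = 2·(1/2)^2 = 1/2).
Hamilton's rule: n·r·B > C, so the trait is favored while C < n·r·B = 2·0.5·0.304 = 0.304.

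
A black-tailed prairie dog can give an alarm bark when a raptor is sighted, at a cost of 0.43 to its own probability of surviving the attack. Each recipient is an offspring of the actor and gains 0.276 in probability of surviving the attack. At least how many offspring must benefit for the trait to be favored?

r to an offspring = 0.5 (one parent–offspring link: r = (1/2)^1 = 1/2).
Hamilton's rule: n·r·B > C  ⇒  n > C/(r·B) = 0.43/(0.5·0.276) = 3.116.
The smallest integer exceeding 3.116 is 4.

4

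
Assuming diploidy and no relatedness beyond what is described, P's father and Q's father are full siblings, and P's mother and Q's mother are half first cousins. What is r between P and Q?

Independent pedigree routes through distinct common ancestors add.
P and Q are related in two ways: first cousins through their fathers (r = 1/8) and half second cousins through their mothers (r = 1/64).
r = 1/8 + 1/64 = 9/64 = 0.140625.

0.140625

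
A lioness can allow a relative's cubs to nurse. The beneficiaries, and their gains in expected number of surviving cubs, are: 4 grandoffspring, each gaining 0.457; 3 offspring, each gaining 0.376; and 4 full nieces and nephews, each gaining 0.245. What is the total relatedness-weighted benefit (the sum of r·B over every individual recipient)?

r to a grandoffspring = 0.25 (two parent–offspring links: r = (1/2)^2 = 1/4).
r to an offspring = 1/2 (one parent–offspring link: r = (1/2)^1 = 1/2).
r to a full niece or nephew = 1/4 (full aunt/uncle↔niece/nephew: two paths of length 3 through the shared grandparent pair: r = 2·(1/2)^3 = 1/4).
Summing one r·B term per recipient: 4·0.25·0.457 + 3·0.5·0.376 + 4·0.25·0.245 = 1.266.

1.266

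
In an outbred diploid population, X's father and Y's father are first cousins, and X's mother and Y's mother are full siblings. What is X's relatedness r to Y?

0.15625

With two independent routes of shared ancestry, r is the sum of the two contributions.
X and Y are related in two ways: second cousins through their fathers (r = 1/32) and first cousins through their mothers (r = 1/8).
r = 1/32 + 1/8 = 5/32 = 0.15625.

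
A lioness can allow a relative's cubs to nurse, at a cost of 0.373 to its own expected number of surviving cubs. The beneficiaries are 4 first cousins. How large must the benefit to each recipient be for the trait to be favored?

0.746

r to a first cousin = 1/8 (first cousins share one grandparent pair — two paths of length 4: r = 2·(1/2)^4 = 1/8).
Hamilton's rule with n recipients of equal r: n·r·B > C, so B > C/(n·r) = 0.373/(4·0.125) = 0.746.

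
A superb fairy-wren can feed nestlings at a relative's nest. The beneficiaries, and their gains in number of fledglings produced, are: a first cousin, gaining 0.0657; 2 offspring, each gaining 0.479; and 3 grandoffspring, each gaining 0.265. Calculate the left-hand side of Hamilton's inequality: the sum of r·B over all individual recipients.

0.6859625

r to a first cousin = 0.125 (first cousins share one grandparent pair — two paths of length 4: r = 2·(1/2)^4 = 1/8).
r to an offspring = 0.5 (one parent–offspring link: r = (1/2)^1 = 1/2).
r to a grandoffspring = 1/4 (two parent–offspring links: r = (1/2)^2 = 1/4).
Summing one r·B term per recipient: 1·0.125·0.0657 + 2·0.5·0.479 + 3·0.25·0.265 = 0.6859625.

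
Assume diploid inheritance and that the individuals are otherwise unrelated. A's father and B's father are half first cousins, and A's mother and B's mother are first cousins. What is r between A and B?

Wright's path rule: contributions from independent ancestry routes add.
A and B are related in two ways: half second cousins through their fathers (r = 1/64) and second cousins through their mothers (r = 1/32).
r = 1/64 + 1/32 = 3/64 = 0.046875.

0.046875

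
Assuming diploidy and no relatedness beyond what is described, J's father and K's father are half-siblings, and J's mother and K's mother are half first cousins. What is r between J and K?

0.078125

Wright's path rule: contributions from independent ancestry routes add.
J and K are related in two ways: half first cousins through their fathers (r = 1/16) and half second cousins through their mothers (r = 1/64).
r = 1/16 + 1/64 = 0.078125.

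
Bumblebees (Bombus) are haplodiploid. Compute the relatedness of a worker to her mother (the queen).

0.5

One meiotic link between diploid queen and diploid daughter: r = 1/2.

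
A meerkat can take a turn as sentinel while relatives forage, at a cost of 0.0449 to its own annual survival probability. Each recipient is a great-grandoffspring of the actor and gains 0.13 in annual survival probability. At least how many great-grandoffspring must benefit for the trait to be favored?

3

r to a great-grandoffspring = 1/8 (three parent–offspring links: r = (1/2)^3 = 1/8).
Hamilton's rule: n·r·B > C  ⇒  n > C/(r·B) = 0.0449/(0.125·0.13) = 2.763.
The smallest integer exceeding 2.763 is 3.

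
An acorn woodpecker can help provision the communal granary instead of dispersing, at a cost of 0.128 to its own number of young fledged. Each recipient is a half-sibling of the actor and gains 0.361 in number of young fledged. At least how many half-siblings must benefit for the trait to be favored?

2

r to a half-sibling = 0.25 (half-sibs share one parent — one path of length 2: r = (1/2)^2 = 1/4).
Hamilton's rule: n·r·B > C  ⇒  n > C/(r·B) = 0.128/(0.25·0.361) = 1.418.
The smallest integer exceeding 1.418 is 2.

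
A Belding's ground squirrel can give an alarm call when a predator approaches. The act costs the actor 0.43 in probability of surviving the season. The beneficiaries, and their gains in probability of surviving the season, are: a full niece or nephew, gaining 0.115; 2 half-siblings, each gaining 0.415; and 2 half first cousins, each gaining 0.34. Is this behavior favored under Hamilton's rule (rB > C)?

No

Hamilton's rule: the trait is favored when the sum of r·B over every recipient exceeds the actor's cost C.
r to a full niece or nephew = 0.25 (full aunt/uncle↔niece/nephew: two paths of length 3 through the shared grandparent pair: r = 2·(1/2)^3 = 1/4).
r to a half-sibling = 1/4 (half-sibs share one parent — one path of length 2: r = (1/2)^2 = 1/4).
r to a half first cousin = 0.0625 (half first cousins share one grandparent — one path of length 4: r = (1/2)^4 = 1/16).
Summing one r·B term per recipient: 1·0.25·0.115 + 2·0.25·0.415 + 2·0.0625·0.34 = 0.27875.
0.27875 < 0.43: the indirect benefit is less than the cost.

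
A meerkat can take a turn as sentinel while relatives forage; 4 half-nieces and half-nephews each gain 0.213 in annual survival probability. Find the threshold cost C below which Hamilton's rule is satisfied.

0.1065

r to a half-niece or half-nephew = 0.125 (half-aunt/uncle↔niece/nephew: one path of length 3: r = (1/2)^3 = 1/8).
Hamilton's rule: n·r·B > C, so the trait is favored while C < n·r·B = 4·0.125·0.213 = 0.1065.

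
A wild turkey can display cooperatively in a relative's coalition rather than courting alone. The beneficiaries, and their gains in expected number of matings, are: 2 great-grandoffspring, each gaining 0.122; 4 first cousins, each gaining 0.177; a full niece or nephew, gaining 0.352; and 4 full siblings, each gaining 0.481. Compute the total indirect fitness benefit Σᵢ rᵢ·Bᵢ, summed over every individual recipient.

1.169

r to a great-grandoffspring = 0.125 (three parent–offspring links: r = (1/2)^3 = 1/8).
r to a first cousin = 0.125 (first cousins share one grandparent pair — two paths of length 4: r = 2·(1/2)^4 = 1/8).
r to a full niece or nephew = 1/4 (full aunt/uncle↔niece/nephew: two paths of length 3 through the shared grandparent pair: r = 2·(1/2)^3 = 1/4).
r to a full sibling = 1/2 (full sibs share both parents — two paths of length 2: r = 2·(1/2)^2 = 1/2).
Summing one r·B term per recipient: 2·0.125·0.122 + 4·0.125·0.177 + 1·0.25·0.352 + 4·0.5·0.481 = 1.169.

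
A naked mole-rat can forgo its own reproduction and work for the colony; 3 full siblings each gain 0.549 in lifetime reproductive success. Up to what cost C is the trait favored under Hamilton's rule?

r to a full sibling = 1/2 (full sibs share both parents — two paths of length 2: r = 2·(1/2)^2 = 1/2).
Hamilton's rule: n·r·B > C, so the trait is favored while C < n·r·B = 3·0.5·0.549 = 0.8235.

0.8235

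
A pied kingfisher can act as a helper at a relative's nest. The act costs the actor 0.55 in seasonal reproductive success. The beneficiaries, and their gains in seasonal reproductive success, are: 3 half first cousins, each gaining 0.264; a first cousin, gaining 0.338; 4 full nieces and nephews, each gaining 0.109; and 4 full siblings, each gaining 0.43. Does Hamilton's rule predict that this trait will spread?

Hamilton's rule: the trait is favored when the sum of r·B over every recipient exceeds the actor's cost C.
r to a half first cousin = 1/16 (half first cousins share one grandparent — one path of length 4: r = (1/2)^4 = 1/16).
r to a first cousin = 0.125 (first cousins share one grandparent pair — two paths of length 4: r = 2·(1/2)^4 = 1/8).
r to a full niece or nephew = 0.25 (full aunt/uncle↔niece/nephew: two paths of length 3 through the shared grandparent pair: r = 2·(1/2)^3 = 1/4).
r to a full sibling = 0.5 (full sibs share both parents — two paths of length 2: r = 2·(1/2)^2 = 1/2).
Summing one r·B term per recipient: 3·0.0625·0.264 + 1·0.125·0.338 + 4·0.25·0.109 + 4·0.5·0.43 = 1.06075.
1.06075 > 0.55: the indirect benefit exceeds the cost.

Yes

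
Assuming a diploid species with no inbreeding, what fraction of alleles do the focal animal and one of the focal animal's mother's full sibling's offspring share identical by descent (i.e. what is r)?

Each parent–offspring link contributes a factor of 1/2, and independent paths through distinct common ancestors add.
First cousins share one grandparent pair — two paths of length 4: r = 2·(1/2)^4 = 1/8.

0.125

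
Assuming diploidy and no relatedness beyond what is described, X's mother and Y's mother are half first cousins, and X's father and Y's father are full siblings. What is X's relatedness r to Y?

0.140625

Wright's path rule: contributions from independent ancestry routes add.
X and Y are related in two ways: half second cousins through their mothers (r = 1/64) and first cousins through their fathers (r = 1/8).
r = 1/64 + 1/8 = 9/64 = 0.140625.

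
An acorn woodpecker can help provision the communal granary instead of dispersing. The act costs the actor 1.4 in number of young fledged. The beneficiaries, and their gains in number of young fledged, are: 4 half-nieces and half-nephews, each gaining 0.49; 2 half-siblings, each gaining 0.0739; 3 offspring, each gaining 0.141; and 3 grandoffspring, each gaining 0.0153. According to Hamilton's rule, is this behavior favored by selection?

No

Hamilton's rule: the trait is favored when the sum of r·B over every recipient exceeds the actor's cost C.
r to a half-niece or half-nephew = 0.125 (half-aunt/uncle↔niece/nephew: one path of length 3: r = (1/2)^3 = 1/8).
r to a half-sibling = 1/4 (half-sibs share one parent — one path of length 2: r = (1/2)^2 = 1/4).
r to an offspring = 0.5 (one parent–offspring link: r = (1/2)^1 = 1/2).
r to a grandoffspring = 0.25 (two parent–offspring links: r = (1/2)^2 = 1/4).
Summing one r·B term per recipient: 4·0.125·0.49 + 2·0.25·0.0739 + 3·0.5·0.141 + 3·0.25·0.0153 = 0.504925.
0.504925 < 1.4: the indirect benefit is less than the cost.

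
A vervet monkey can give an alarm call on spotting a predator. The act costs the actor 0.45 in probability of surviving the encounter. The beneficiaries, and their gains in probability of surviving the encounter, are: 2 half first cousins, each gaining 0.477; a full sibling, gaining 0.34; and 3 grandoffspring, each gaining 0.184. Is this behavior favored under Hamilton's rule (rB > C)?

No

Hamilton's rule: the trait is favored when the sum of r·B over every recipient exceeds the actor's cost C.
r to a half first cousin = 0.0625 (half first cousins share one grandparent — one path of length 4: r = (1/2)^4 = 1/16).
r to a full sibling = 1/2 (full sibs share both parents — two paths of length 2: r = 2·(1/2)^2 = 1/2).
r to a grandoffspring = 0.25 (two parent–offspring links: r = (1/2)^2 = 1/4).
Summing one r·B term per recipient: 2·0.0625·0.477 + 1·0.5·0.34 + 3·0.25·0.184 = 0.367625.
0.367625 < 0.45: the indirect benefit is less than the cost.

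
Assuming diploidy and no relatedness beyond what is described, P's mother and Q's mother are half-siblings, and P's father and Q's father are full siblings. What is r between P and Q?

0.1875

Wright's path rule: contributions from independent ancestry routes add.
P and Q are related in two ways: half first cousins through their mothers (r = 1/16) and first cousins through their fathers (r = 1/8).
r = 1/16 + 1/8 = 3/16 = 0.1875.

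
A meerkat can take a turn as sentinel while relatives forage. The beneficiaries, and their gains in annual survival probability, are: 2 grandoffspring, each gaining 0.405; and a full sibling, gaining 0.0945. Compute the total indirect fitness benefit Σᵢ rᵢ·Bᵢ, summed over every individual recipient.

r to a grandoffspring = 1/4 (two parent–offspring links: r = (1/2)^2 = 1/4).
r to a full sibling = 0.5 (full sibs share both parents — two paths of length 2: r = 2·(1/2)^2 = 1/2).
Summing one r·B term per recipient: 2·0.25·0.405 + 1·0.5·0.0945 = 0.24975.

0.24975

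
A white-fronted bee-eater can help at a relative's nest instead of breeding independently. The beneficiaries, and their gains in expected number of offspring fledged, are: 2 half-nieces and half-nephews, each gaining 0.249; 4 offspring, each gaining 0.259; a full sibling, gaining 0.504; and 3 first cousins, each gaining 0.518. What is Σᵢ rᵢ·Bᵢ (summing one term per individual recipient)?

r to a half-niece or half-nephew = 0.125 (half-aunt/uncle↔niece/nephew: one path of length 3: r = (1/2)^3 = 1/8).
r to an offspring = 0.5 (one parent–offspring link: r = (1/2)^1 = 1/2).
r to a full sibling = 1/2 (full sibs share both parents — two paths of length 2: r = 2·(1/2)^2 = 1/2).
r to a first cousin = 0.125 (first cousins share one grandparent pair — two paths of length 4: r = 2·(1/2)^4 = 1/8).
Summing one r·B term per recipient: 2·0.125·0.249 + 4·0.5·0.259 + 1·0.5·0.504 + 3·0.125·0.518 = 1.0265.

1.0265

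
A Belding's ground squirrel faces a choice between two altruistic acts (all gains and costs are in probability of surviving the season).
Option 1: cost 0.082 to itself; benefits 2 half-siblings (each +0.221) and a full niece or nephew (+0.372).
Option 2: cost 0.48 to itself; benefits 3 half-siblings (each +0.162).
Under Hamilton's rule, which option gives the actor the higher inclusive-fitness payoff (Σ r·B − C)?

Option 1

Option 1: r to a half-sibling = 0.25.
Option 1: r to a full niece or nephew = 0.25.
Option 1: Σ r·B − C = (2·0.25·0.221 + 1·0.25·0.372) − 0.082 = 0.1215.
Option 2: r to a half-sibling = 0.25.
Option 2: Σ r·B − C = (3·0.25·0.162) − 0.48 = -0.3585.
Option 1 has the higher net inclusive-fitness payoff.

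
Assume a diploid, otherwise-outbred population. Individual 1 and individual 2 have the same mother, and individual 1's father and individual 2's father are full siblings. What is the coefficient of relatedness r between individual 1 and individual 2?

0.375

Independent pedigree routes through distinct common ancestors add.
Individual 1 and individual 2 are related in two ways: half-sibs through their shared mother (r = 1/4) and first cousins through their fathers (r = 1/8).
r = 1/4 + 1/8 = 3/8 = 0.375.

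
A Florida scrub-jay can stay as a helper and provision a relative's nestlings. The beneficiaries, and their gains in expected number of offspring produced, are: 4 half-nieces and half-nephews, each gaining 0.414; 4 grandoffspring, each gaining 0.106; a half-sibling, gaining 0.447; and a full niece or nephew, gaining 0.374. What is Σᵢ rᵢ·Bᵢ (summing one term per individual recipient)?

0.51825

r to a half-niece or half-nephew = 0.125 (half-aunt/uncle↔niece/nephew: one path of length 3: r = (1/2)^3 = 1/8).
r to a grandoffspring = 0.25 (two parent–offspring links: r = (1/2)^2 = 1/4).
r to a half-sibling = 0.25 (half-sibs share one parent — one path of length 2: r = (1/2)^2 = 1/4).
r to a full niece or nephew = 1/4 (full aunt/uncle↔niece/nephew: two paths of length 3 through the shared grandparent pair: r = 2·(1/2)^3 = 1/4).
Summing one r·B term per recipient: 4·0.125·0.414 + 4·0.25·0.106 + 1·0.25·0.447 + 1·0.25·0.374 = 0.51825.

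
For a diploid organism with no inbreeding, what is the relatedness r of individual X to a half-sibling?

Half-sibs share one parent — one path of length 2: r = (1/2)^2 = 1/4.

0.25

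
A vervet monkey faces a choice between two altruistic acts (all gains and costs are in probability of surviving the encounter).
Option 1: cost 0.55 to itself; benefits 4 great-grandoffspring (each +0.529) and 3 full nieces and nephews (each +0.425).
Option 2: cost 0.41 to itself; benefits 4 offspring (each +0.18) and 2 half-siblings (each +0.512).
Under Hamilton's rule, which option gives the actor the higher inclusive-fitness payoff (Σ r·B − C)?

Option 1: r to a great-grandoffspring = 0.125.
Option 1: r to a full niece or nephew = 0.25.
Option 1: Σ r·B − C = (4·0.125·0.529 + 3·0.25·0.425) − 0.55 = 0.03325.
Option 2: r to an offspring = 0.5.
Option 2: r to a half-sibling = 0.25.
Option 2: Σ r·B − C = (4·0.5·0.18 + 2·0.25·0.512) − 0.41 = 0.206.
Option 2 has the higher net inclusive-fitness payoff.

Option 2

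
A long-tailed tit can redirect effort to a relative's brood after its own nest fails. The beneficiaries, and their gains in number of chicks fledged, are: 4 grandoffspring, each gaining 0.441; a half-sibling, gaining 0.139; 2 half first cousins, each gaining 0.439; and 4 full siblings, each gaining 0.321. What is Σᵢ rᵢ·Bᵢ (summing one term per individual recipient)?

r to a grandoffspring = 1/4 (two parent–offspring links: r = (1/2)^2 = 1/4).
r to a half-sibling = 0.25 (half-sibs share one parent — one path of length 2: r = (1/2)^2 = 1/4).
r to a half first cousin = 0.0625 (half first cousins share one grandparent — one path of length 4: r = (1/2)^4 = 1/16).
r to a full sibling = 0.5 (full sibs share both parents — two paths of length 2: r = 2·(1/2)^2 = 1/2).
Summing one r·B term per recipient: 4·0.25·0.441 + 1·0.25·0.139 + 2·0.0625·0.439 + 4·0.5·0.321 = 1.172625.

1.172625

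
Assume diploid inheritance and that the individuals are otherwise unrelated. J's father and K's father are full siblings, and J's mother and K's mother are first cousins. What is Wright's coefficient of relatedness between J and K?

0.15625

Wright's path rule: contributions from independent ancestry routes add.
J and K are related in two ways: first cousins through their fathers (r = 1/8) and second cousins through their mothers (r = 1/32).
r = 1/8 + 1/32 = 0.15625.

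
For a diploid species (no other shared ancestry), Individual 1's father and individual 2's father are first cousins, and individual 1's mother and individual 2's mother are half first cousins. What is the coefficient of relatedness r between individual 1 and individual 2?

Independent pedigree routes through distinct common ancestors add.
Individual 1 and individual 2 are related in two ways: second cousins through their fathers (r = 1/32) and half second cousins through their mothers (r = 1/64).
r = 1/32 + 1/64 = 0.046875.

0.046875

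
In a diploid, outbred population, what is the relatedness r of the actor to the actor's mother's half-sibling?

0.125

Each parent–offspring link contributes a factor of 1/2, and independent paths through distinct common ancestors add.
Half-aunt/uncle↔niece/nephew: one path of length 3: r = (1/2)^3 = 1/8.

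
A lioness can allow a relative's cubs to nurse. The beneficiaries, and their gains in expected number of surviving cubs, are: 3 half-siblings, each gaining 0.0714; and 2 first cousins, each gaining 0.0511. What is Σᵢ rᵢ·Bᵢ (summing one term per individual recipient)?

0.066325

r to a half-sibling = 1/4 (half-sibs share one parent — one path of length 2: r = (1/2)^2 = 1/4).
r to a first cousin = 0.125 (first cousins share one grandparent pair — two paths of length 4: r = 2·(1/2)^4 = 1/8).
Summing one r·B term per recipient: 3·0.25·0.0714 + 2·0.125·0.0511 = 0.066325.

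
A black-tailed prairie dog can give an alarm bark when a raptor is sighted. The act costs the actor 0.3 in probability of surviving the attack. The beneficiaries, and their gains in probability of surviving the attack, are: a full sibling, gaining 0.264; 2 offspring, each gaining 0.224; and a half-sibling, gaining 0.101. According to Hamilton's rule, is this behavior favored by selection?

Hamilton's rule: the trait is favored when the sum of r·B over every recipient exceeds the actor's cost C.
r to a full sibling = 1/2 (full sibs share both parents — two paths of length 2: r = 2·(1/2)^2 = 1/2).
r to an offspring = 1/2 (one parent–offspring link: r = (1/2)^1 = 1/2).
r to a half-sibling = 1/4 (half-sibs share one parent — one path of length 2: r = (1/2)^2 = 1/4).
Summing one r·B term per recipient: 1·0.5·0.264 + 2·0.5·0.224 + 1·0.25·0.101 = 0.38125.
0.38125 > 0.3: the indirect benefit exceeds the cost.

Yes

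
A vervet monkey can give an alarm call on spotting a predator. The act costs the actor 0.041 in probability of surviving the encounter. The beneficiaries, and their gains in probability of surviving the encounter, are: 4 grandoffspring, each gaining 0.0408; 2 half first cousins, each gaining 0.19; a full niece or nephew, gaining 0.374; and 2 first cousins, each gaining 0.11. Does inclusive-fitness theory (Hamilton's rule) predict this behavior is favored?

Yes

Hamilton's rule: the trait is favored when the sum of r·B over every recipient exceeds the actor's cost C.
r to a grandoffspring = 0.25 (two parent–offspring links: r = (1/2)^2 = 1/4).
r to a half first cousin = 1/16 (half first cousins share one grandparent — one path of length 4: r = (1/2)^4 = 1/16).
r to a full niece or nephew = 0.25 (full aunt/uncle↔niece/nephew: two paths of length 3 through the shared grandparent pair: r = 2·(1/2)^3 = 1/4).
r to a first cousin = 0.125 (first cousins share one grandparent pair — two paths of length 4: r = 2·(1/2)^4 = 1/8).
Summing one r·B term per recipient: 4·0.25·0.0408 + 2·0.0625·0.19 + 1·0.25·0.374 + 2·0.125·0.11 = 0.18555.
0.18555 > 0.041: the indirect benefit exceeds the cost.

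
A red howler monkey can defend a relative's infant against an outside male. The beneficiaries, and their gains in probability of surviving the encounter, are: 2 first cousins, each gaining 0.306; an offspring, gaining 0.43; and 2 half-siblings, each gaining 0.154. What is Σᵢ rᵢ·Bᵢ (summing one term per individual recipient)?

r to a first cousin = 0.125 (first cousins share one grandparent pair — two paths of length 4: r = 2·(1/2)^4 = 1/8).
r to an offspring = 0.5 (one parent–offspring link: r = (1/2)^1 = 1/2).
r to a half-sibling = 1/4 (half-sibs share one parent — one path of length 2: r = (1/2)^2 = 1/4).
Summing one r·B term per recipient: 2·0.125·0.306 + 1·0.5·0.43 + 2·0.25·0.154 = 0.3685.

0.3685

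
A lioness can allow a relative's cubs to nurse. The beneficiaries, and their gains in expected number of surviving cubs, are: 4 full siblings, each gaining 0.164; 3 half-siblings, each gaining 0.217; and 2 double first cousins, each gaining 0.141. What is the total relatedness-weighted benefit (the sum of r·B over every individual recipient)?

0.56125

r to a full sibling = 0.5 (full sibs share both parents — two paths of length 2: r = 2·(1/2)^2 = 1/2).
r to a half-sibling = 0.25 (half-sibs share one parent — one path of length 2: r = (1/2)^2 = 1/4).
r to a double first cousin = 0.25 (double first cousins share both grandparent pairs — four paths of length 4: r = 4·(1/2)^4 = 1/4).
Summing one r·B term per recipient: 4·0.5·0.164 + 3·0.25·0.217 + 2·0.25·0.141 = 0.56125.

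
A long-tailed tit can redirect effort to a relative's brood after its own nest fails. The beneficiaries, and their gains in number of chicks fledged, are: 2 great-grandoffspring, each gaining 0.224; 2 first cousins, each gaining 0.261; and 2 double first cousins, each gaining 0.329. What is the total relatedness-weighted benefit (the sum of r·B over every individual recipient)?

r to a great-grandoffspring = 0.125 (three parent–offspring links: r = (1/2)^3 = 1/8).
r to a first cousin = 1/8 (first cousins share one grandparent pair — two paths of length 4: r = 2·(1/2)^4 = 1/8).
r to a double first cousin = 0.25 (double first cousins share both grandparent pairs — four paths of length 4: r = 4·(1/2)^4 = 1/4).
Summing one r·B term per recipient: 2·0.125·0.224 + 2·0.125·0.261 + 2·0.25·0.329 = 0.28575.

0.28575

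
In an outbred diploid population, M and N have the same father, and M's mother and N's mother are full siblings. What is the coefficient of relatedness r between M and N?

0.375

Relatedness sums over independent paths through distinct common ancestors.
M and N are related in two ways: half-sibs through their shared father (r = 1/4) and first cousins through their mothers (r = 1/8).
r = 1/4 + 1/8 = 3/8 = 0.375.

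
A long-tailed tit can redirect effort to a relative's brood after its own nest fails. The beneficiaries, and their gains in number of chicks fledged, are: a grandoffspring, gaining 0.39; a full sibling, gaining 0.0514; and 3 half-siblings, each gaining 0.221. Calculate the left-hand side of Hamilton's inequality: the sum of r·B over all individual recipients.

r to a grandoffspring = 1/4 (two parent–offspring links: r = (1/2)^2 = 1/4).
r to a full sibling = 0.5 (full sibs share both parents — two paths of length 2: r = 2·(1/2)^2 = 1/2).
r to a half-sibling = 0.25 (half-sibs share one parent — one path of length 2: r = (1/2)^2 = 1/4).
Summing one r·B term per recipient: 1·0.25·0.39 + 1·0.5·0.0514 + 3·0.25·0.221 = 0.28895.

0.28895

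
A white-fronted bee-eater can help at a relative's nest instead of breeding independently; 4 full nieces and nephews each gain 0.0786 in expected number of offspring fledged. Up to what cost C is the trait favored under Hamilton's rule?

0.0786

r to a full niece or nephew = 1/4 (full aunt/uncle↔niece/nephew: two paths of length 3 through the shared grandparent pair: r = 2·(1/2)^3 = 1/4).
Hamilton's rule: n·r·B > C, so the trait is favored while C < n·r·B = 4·0.25·0.0786 = 0.0786.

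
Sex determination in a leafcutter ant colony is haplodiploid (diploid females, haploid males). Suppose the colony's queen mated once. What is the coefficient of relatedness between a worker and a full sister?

Haplodiploid full sisters inherit their father's entire haploid genome identically (contributing 1/2) and on average half of their mother's contribution (1/2 · 1/2 = 1/4); r = 1/2 + 1/4 = 3/4.

0.75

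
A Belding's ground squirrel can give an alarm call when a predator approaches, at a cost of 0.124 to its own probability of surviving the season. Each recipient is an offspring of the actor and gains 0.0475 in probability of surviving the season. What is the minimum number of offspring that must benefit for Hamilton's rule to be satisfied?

r to an offspring = 1/2 (one parent–offspring link: r = (1/2)^1 = 1/2).
Hamilton's rule: n·r·B > C  ⇒  n > C/(r·B) = 0.124/(0.5·0.0475) = 5.221.
The smallest integer exceeding 5.221 is 6.

6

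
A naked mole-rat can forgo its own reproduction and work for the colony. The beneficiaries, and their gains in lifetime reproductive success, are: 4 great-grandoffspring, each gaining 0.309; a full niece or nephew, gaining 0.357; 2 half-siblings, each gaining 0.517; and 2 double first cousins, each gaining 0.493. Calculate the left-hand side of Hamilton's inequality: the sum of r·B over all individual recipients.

0.74875

r to a great-grandoffspring = 1/8 (three parent–offspring links: r = (1/2)^3 = 1/8).
r to a full niece or nephew = 0.25 (full aunt/uncle↔niece/nephew: two paths of length 3 through the shared grandparent pair: r = 2·(1/2)^3 = 1/4).
r to a half-sibling = 1/4 (half-sibs share one parent — one path of length 2: r = (1/2)^2 = 1/4).
r to a double first cousin = 0.25 (double first cousins share both grandparent pairs — four paths of length 4: r = 4·(1/2)^4 = 1/4).
Summing one r·B term per recipient: 4·0.125·0.309 + 1·0.25·0.357 + 2·0.25·0.517 + 2·0.25·0.493 = 0.74875.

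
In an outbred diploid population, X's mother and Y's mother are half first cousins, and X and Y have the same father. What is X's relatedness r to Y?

0.265625

Relatedness sums over independent paths through distinct common ancestors.
X and Y are related in two ways: half second cousins through their mothers (r = 1/64) and half-sibs through their shared father (r = 1/4).
r = 1/64 + 1/4 = 17/64 = 0.265625.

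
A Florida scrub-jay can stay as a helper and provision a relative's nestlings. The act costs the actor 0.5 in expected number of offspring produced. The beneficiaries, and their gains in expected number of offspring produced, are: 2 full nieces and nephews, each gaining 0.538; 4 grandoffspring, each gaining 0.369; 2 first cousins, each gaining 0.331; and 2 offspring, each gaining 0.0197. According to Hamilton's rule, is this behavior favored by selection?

Hamilton's rule: the trait is favored when the sum of r·B over every recipient exceeds the actor's cost C.
r to a full niece or nephew = 1/4 (full aunt/uncle↔niece/nephew: two paths of length 3 through the shared grandparent pair: r = 2·(1/2)^3 = 1/4).
r to a grandoffspring = 1/4 (two parent–offspring links: r = (1/2)^2 = 1/4).
r to a first cousin = 1/8 (first cousins share one grandparent pair — two paths of length 4: r = 2·(1/2)^4 = 1/8).
r to an offspring = 0.5 (one parent–offspring link: r = (1/2)^1 = 1/2).
Summing one r·B term per recipient: 2·0.25·0.538 + 4·0.25·0.369 + 2·0.125·0.331 + 2·0.5·0.0197 = 0.74045.
0.74045 > 0.5: the indirect benefit exceeds the cost.

Yes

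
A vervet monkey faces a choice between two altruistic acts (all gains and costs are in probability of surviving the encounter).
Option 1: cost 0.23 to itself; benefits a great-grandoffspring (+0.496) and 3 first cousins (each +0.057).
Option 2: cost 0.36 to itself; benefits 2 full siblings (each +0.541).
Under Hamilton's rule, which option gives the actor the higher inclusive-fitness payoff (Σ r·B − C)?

Option 2

Option 1: r to a great-grandoffspring = 0.125.
Option 1: r to a first cousin = 0.125.
Option 1: Σ r·B − C = (1·0.125·0.496 + 3·0.125·0.057) − 0.23 = -0.146625.
Option 2: r to a full sibling = 0.5.
Option 2: Σ r·B − C = (2·0.5·0.541) − 0.36 = 0.181.
Option 2 has the higher net inclusive-fitness payoff.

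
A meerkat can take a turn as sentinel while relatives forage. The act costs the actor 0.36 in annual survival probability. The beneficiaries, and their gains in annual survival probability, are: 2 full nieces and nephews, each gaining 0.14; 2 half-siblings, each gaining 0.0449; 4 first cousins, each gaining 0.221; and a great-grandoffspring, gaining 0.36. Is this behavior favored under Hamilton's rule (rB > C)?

Hamilton's rule: the trait is favored when the sum of r·B over every recipient exceeds the actor's cost C.
r to a full niece or nephew = 0.25 (full aunt/uncle↔niece/nephew: two paths of length 3 through the shared grandparent pair: r = 2·(1/2)^3 = 1/4).
r to a half-sibling = 0.25 (half-sibs share one parent — one path of length 2: r = (1/2)^2 = 1/4).
r to a first cousin = 0.125 (first cousins share one grandparent pair — two paths of length 4: r = 2·(1/2)^4 = 1/8).
r to a great-grandoffspring = 1/8 (three parent–offspring links: r = (1/2)^3 = 1/8).
Summing one r·B term per recipient: 2·0.25·0.14 + 2·0.25·0.0449 + 4·0.125·0.221 + 1·0.125·0.36 = 0.24795.
0.24795 < 0.36: the indirect benefit is less than the cost.

No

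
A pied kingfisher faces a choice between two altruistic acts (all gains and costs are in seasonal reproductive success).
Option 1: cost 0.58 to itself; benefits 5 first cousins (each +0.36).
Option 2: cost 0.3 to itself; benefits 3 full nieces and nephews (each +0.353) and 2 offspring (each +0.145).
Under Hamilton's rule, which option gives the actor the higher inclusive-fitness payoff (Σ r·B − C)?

Option 2

Option 1: r to a first cousin = 0.125.
Option 1: Σ r·B − C = (5·0.125·0.36) − 0.58 = -0.355.
Option 2: r to a full niece or nephew = 0.25.
Option 2: r to an offspring = 0.5.
Option 2: Σ r·B − C = (3·0.25·0.353 + 2·0.5·0.145) − 0.3 = 0.10975.
Option 2 has the higher net inclusive-fitness payoff.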